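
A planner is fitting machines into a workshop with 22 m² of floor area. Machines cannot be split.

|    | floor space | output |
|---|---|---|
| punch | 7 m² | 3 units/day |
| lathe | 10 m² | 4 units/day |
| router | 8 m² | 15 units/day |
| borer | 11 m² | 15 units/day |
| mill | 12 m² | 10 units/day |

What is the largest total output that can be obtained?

30

Allowing fractional choices, the relaxed optimum would be about 32.5, but machines are indivisible.
lathe + router: floor space 10 + 8 = 18 ≤ 22, output 4 + 15 = 19.
router + mill: floor space 8 + 12 = 20 ≤ 22, output 15 + 10 = 25.
router + borer: floor space 8 + 11 = 19 ≤ 22, output 15 + 15 = 30.
Best is router and borer with total output 30.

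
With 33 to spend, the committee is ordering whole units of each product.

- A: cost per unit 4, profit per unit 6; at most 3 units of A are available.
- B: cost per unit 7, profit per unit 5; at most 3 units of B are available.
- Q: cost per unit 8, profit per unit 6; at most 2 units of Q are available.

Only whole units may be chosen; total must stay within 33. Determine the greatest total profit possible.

This is a bounded integer knapsack.
3×A and 2×Q: cost 28 ≤ 33, profit 3·6 + 2·6 = 30.
3×A and 3×B: cost 33 ≤ 33, profit 3·6 + 3·5 = 33.
Best is 33.

33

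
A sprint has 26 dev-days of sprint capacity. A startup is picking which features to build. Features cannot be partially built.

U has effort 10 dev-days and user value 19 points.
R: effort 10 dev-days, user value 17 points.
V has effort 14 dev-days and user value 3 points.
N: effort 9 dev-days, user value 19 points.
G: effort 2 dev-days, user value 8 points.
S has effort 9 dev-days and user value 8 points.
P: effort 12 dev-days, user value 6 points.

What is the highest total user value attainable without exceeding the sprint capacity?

46

Take U, N, and G: effort 10 + 9 + 2 = 21 ≤ 26, user value 19 + 19 + 8 = 46.
No other feasible combination does better.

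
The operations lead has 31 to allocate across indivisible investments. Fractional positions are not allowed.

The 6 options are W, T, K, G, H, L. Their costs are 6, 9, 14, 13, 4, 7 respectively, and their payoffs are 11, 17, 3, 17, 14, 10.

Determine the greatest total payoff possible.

This is a 0-1 knapsack instance.
Allowing fractional choices, the relaxed optimum would be about 58.5, but investments are indivisible.
T + G + H: cost 9 + 13 + 4 = 26 ≤ 31, payoff 17 + 17 + 14 = 48.
W + G + H + L: cost 6 + 13 + 4 + 7 = 30 ≤ 31, payoff 11 + 17 + 14 + 10 = 52.
W + T + H + L: cost 6 + 9 + 4 + 7 = 26 ≤ 31, payoff 11 + 17 + 14 + 10 = 52.
The maximum payoff is 52; one optimal choice is W, T, H, and L.

52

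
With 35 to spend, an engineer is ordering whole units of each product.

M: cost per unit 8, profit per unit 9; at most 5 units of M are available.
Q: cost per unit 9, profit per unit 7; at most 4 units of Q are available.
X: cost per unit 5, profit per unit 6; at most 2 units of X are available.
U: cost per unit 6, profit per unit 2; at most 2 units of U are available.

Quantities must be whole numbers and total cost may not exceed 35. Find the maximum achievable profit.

39

This is a bounded integer knapsack.
2×M, 1×Q, and 2×X: cost 35 ≤ 35, profit 2·9 + 1·7 + 2·6 = 37.
3×M and 2×X: cost 34 ≤ 35, profit 3·9 + 2·6 = 39.
Best is 39.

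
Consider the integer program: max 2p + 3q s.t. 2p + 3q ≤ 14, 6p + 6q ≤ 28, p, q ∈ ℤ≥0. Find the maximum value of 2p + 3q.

12

The continuous relaxation peaks at (0, 4.67) with value 14.00; rounding to a feasible lattice point costs some objective.
(p,q)=(0,4) is feasible, giving 12.
(p,q)=(1,3) is feasible, giving 11.
(p,q)=(0,3) is feasible, giving 9.
Maximum is 12 at (p,q)=(0,4).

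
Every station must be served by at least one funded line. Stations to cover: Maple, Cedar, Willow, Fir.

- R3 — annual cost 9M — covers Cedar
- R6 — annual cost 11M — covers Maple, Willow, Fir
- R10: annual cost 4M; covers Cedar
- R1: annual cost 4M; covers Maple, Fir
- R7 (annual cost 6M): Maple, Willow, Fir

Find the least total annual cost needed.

10

The greedy cost-per-new-station heuristic would pick R1, R10, and R7 for 14, but a cheaper cover exists.
Choose R10 and R7: together they cover Maple, Cedar, Willow, Fir — every station.
Total annual cost: 4 + 6 = 10.
No cover costs less than 10.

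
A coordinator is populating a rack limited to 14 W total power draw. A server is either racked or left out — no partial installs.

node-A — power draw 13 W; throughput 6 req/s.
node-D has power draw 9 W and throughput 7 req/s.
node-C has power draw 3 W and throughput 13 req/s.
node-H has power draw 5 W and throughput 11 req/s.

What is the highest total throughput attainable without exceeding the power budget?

Take node-C and node-H: power draw 3 + 5 = 8 ≤ 14, throughput 13 + 11 = 24.
No other feasible combination does better.

24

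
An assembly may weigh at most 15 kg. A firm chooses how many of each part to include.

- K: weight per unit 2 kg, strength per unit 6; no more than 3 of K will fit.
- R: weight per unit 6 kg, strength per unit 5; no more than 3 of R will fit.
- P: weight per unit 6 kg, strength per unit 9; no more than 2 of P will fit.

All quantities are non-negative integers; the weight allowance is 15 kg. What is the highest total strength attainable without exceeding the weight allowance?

K has the best ratio (6/2); taking only K gives at most 3×6 = 18 (stopped by the supply cap of 3).
Mixing does better — 3×K and 1×P: weight 12 ≤ 15, strength 3·6 + 1·9 = 27.

27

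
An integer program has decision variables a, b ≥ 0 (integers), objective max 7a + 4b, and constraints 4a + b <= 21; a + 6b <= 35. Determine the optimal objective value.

48

The continuous relaxation peaks at (3.96, 5.17) with value 48.39; rounding to a feasible lattice point costs some objective.
(a,b)=(4,5): 4·4+1·5=21≤21, 1·4+6·5=34≤35, objective 48.
(a,b)=(4,4): 4·4+1·4=20≤21, 1·4+6·4=28≤35, objective 44.
(a,b)=(3,5): 4·3+1·5=17≤21, 1·3+6·5=33≤35, objective 41.
Maximum is 48 at (a,b)=(4,5).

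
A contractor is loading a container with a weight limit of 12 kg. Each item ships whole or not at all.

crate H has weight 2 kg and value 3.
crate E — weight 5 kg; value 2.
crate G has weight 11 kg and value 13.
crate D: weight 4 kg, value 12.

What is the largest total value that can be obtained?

17

Allowing fractional choices, the relaxed optimum would be about 22.1, but items are indivisible.
crate H + crate D: weight 2 + 4 = 6 ≤ 12, value 3 + 12 = 15.
crate H + crate E + crate D: weight 2 + 5 + 4 = 11 ≤ 12, value 3 + 2 + 12 = 17.
Best is crate H, crate E, and crate D with total value 17.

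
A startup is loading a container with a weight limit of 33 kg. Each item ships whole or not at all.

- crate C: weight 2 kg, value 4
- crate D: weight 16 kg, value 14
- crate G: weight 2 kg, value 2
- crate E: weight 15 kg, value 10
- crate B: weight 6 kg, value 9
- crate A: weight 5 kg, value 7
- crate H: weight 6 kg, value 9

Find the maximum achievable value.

39

Allowing fractional choices, the relaxed optimum would be about 41.5, but items are indivisible.
crate C + crate D + crate G + crate B + crate H: weight 2 + 16 + 2 + 6 + 6 = 32 ≤ 33, value 4 + 14 + 2 + 9 + 9 = 38.
crate D + crate B + crate A + crate H: weight 16 + 6 + 5 + 6 = 33 ≤ 33, value 14 + 9 + 7 + 9 = 39.
crate C + crate D + crate B + crate H: weight 2 + 16 + 6 + 6 = 30 ≤ 33, value 4 + 14 + 9 + 9 = 36.
Best is crate D, crate B, crate A, and crate H with total value 39.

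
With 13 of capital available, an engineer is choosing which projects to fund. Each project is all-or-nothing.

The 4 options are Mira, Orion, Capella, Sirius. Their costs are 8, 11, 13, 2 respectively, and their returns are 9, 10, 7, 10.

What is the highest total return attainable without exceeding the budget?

This is an integer program with binary decision variables.
Allowing fractional choices, the relaxed optimum would be about 21.7, but projects are indivisible.
Mira + Sirius: cost 8 + 2 = 10 ≤ 13, return 9 + 10 = 19.
Sirius: cost 2 ≤ 13, return 10.
Orion + Sirius: cost 11 + 2 = 13 ≤ 13, return 10 + 10 = 20.
Best is Orion and Sirius with total return 20.

20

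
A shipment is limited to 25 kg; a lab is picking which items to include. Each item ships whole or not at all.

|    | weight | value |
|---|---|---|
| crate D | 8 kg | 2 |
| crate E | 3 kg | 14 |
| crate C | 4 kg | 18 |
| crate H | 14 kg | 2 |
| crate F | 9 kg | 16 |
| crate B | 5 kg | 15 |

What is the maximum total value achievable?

Allowing fractional choices, the relaxed optimum would be about 64.0, but items are indivisible.
crate D + crate E + crate C + crate F: weight 8 + 3 + 4 + 9 = 24 ≤ 25, value 2 + 14 + 18 + 16 = 50.
crate C + crate F + crate B: weight 4 + 9 + 5 = 18 ≤ 25, value 18 + 16 + 15 = 49.
crate E + crate C + crate F + crate B: weight 3 + 4 + 9 + 5 = 21 ≤ 25, value 14 + 18 + 16 + 15 = 63.
Best is crate E, crate C, crate F, and crate B with total value 63.

63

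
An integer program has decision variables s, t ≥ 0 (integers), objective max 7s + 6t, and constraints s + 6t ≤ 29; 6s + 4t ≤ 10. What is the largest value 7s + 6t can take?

13

(s,t)=(1,1): 1·1+6·1=7≤29, 6·1+4·1=10≤10, objective 13.
(s,t)=(0,2): 1·0+6·2=12≤29, 6·0+4·2=8≤10, objective 12.
(s,t)=(1,0): 1·1+6·0=1≤29, 6·1+4·0=6≤10, objective 7.
Maximum is 13 at (s,t)=(1,1).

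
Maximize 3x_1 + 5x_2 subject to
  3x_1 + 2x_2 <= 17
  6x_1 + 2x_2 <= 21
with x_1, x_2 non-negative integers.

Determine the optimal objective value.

(x_1,x_2)=(0,8) is feasible, giving 40.
(x_1,x_2)=(1,7) is feasible, giving 38.
(x_1,x_2)=(0,7) is feasible, giving 35.
The best lattice point is (0,8), giving 40.

40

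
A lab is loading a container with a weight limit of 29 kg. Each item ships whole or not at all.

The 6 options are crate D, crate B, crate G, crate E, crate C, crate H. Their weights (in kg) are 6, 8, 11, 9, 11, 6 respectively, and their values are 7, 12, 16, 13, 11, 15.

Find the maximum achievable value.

crate D + crate B + crate E + crate H: weight 6 + 8 + 9 + 6 = 29 ≤ 29, value 7 + 12 + 13 + 15 = 47.
crate G + crate E + crate H: weight 11 + 9 + 6 = 26 ≤ 29, value 16 + 13 + 15 = 44.
crate B + crate G + crate H: weight 8 + 11 + 6 = 25 ≤ 29, value 12 + 16 + 15 = 43.
Best is crate D, crate B, crate E, and crate H with total value 47.

47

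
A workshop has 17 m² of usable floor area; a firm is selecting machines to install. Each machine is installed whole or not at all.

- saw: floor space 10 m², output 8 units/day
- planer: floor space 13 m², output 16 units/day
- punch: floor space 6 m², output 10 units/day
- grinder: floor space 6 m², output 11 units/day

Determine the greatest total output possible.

Allowing fractional choices, the relaxed optimum would be about 27.2, but machines are indivisible.
punch + grinder: floor space 6 + 6 = 12 ≤ 17, output 10 + 11 = 21.
saw + punch: floor space 10 + 6 = 16 ≤ 17, output 8 + 10 = 18.
saw + grinder: floor space 10 + 6 = 16 ≤ 17, output 8 + 11 = 19.
Best is punch and grinder with total output 21.

21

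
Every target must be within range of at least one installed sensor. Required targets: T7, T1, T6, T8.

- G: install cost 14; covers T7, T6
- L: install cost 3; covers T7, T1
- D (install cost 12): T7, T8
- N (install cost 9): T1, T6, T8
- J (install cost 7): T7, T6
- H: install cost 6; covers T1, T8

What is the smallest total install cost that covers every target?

Choose L and N: together they cover T7, T1, T6, T8 — every target.
Total install cost: 3 + 9 = 12.
No cover costs less than 12.

12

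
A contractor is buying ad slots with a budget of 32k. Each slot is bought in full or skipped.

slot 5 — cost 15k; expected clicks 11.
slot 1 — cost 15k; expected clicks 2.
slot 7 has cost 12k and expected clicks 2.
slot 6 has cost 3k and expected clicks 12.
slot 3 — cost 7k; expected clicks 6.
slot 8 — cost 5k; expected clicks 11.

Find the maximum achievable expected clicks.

This is a 0-1 knapsack instance.
Take slot 5, slot 6, slot 3, and slot 8: cost 15 + 3 + 7 + 5 = 30 ≤ 32, expected clicks 11 + 12 + 6 + 11 = 40.
No other feasible combination does better.

40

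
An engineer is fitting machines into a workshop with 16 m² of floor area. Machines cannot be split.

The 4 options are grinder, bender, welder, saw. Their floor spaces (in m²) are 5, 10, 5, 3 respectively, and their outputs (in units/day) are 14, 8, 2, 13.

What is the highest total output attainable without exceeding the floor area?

Take grinder, welder, and saw: floor space 5 + 5 + 3 = 13 ≤ 16, output 14 + 2 + 13 = 29.
No other feasible combination does better.

29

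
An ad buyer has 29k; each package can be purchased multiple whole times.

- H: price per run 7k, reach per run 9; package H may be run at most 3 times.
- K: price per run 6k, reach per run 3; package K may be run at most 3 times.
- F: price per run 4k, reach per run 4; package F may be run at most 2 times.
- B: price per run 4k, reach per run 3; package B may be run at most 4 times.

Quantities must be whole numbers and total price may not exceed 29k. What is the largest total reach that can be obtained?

35

H has the best ratio (9/7); taking only H gives at most 3×9 = 27 (stopped by the supply cap of 3).
Mixing does better — 3×H and 2×F: price 29 ≤ 29, reach 3·9 + 2·4 = 35.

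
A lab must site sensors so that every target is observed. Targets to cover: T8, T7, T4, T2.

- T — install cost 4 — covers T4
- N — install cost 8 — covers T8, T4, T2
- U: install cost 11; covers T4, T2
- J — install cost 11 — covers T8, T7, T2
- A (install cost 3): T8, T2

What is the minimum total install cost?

The greedy cost-per-new-target heuristic would pick A, T, and J for 18, but a cheaper cover exists.
Choose T and J: together they cover T8, T7, T4, T2 — every target.
Total install cost: 4 + 11 = 15.
No cover costs less than 15.

15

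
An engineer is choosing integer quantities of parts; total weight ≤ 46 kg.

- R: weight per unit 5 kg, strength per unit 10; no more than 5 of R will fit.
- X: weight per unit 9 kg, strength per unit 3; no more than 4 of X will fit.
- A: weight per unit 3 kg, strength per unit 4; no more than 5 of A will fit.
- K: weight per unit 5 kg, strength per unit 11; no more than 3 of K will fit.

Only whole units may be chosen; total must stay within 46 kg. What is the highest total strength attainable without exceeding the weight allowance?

5×R, 1×A, and 3×K: weight 43 ≤ 46, strength 5·10 + 1·4 + 3·11 = 87.
5×R, 2×A, and 3×K: weight 46 ≤ 46, strength 5·10 + 2·4 + 3·11 = 91.
Best is 91.

91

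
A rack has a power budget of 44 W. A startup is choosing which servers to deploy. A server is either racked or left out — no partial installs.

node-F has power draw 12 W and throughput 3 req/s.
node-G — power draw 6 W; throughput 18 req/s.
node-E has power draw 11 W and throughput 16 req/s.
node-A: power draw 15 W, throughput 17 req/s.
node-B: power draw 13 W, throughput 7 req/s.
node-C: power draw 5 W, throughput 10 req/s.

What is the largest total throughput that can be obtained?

Allowing fractional choices, the relaxed optimum would be about 64.8, but servers are indivisible.
node-G + node-E + node-A + node-C: power draw 6 + 11 + 15 + 5 = 37 ≤ 44, throughput 18 + 16 + 17 + 10 = 61.
node-F + node-G + node-E + node-A: power draw 12 + 6 + 11 + 15 = 44 ≤ 44, throughput 3 + 18 + 16 + 17 = 54.
node-G + node-A + node-B + node-C: power draw 6 + 15 + 13 + 5 = 39 ≤ 44, throughput 18 + 17 + 7 + 10 = 52.
Best is node-G, node-E, node-A, and node-C with total throughput 61.

61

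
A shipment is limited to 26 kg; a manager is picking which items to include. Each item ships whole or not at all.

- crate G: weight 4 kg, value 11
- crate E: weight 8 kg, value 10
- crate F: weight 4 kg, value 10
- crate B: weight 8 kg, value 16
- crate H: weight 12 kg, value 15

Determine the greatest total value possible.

crate G + crate B + crate H: weight 4 + 8 + 12 = 24 ≤ 26, value 11 + 16 + 15 = 42.
crate G + crate E + crate F + crate B: weight 4 + 8 + 4 + 8 = 24 ≤ 26, value 11 + 10 + 10 + 16 = 47.
Best is crate G, crate E, crate F, and crate B with total value 47.

47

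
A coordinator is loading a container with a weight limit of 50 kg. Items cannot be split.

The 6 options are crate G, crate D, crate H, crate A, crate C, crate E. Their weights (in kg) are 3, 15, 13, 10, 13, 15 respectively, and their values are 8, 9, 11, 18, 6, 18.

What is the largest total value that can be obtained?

crate G + crate H + crate A + crate E: weight 3 + 13 + 10 + 15 = 41 ≤ 50, value 8 + 11 + 18 + 18 = 55.
crate G + crate A + crate C + crate E: weight 3 + 10 + 13 + 15 = 41 ≤ 50, value 8 + 18 + 6 + 18 = 50.
crate G + crate D + crate A + crate E: weight 3 + 15 + 10 + 15 = 43 ≤ 50, value 8 + 9 + 18 + 18 = 53.
Best is crate G, crate H, crate A, and crate E with total value 55.

55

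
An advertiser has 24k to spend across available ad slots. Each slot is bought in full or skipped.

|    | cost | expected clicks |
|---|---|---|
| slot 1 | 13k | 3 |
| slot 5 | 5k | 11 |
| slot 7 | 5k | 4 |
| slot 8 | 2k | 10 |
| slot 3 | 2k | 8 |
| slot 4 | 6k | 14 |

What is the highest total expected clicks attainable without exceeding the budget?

Take slot 5, slot 7, slot 8, slot 3, and slot 4: cost 5 + 5 + 2 + 2 + 6 = 20 ≤ 24, expected clicks 11 + 4 + 10 + 8 + 14 = 47.
No other feasible combination does better.

47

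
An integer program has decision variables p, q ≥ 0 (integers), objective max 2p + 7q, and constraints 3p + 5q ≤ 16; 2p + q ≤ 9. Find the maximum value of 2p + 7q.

21

(p,q)=(0,3) is feasible, giving 21.
(p,q)=(1,2) is feasible, giving 16.
(p,q)=(0,2) is feasible, giving 14.
No feasible integer point exceeds 21.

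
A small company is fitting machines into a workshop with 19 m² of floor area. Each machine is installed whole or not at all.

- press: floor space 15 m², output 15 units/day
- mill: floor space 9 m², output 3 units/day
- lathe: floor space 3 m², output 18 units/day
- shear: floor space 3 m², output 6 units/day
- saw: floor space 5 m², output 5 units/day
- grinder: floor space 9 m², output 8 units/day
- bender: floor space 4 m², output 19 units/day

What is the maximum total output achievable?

51

Allowing fractional choices, the relaxed optimum would be about 52.0, but machines are indivisible.
lathe + shear + saw + bender: floor space 3 + 3 + 5 + 4 = 15 ≤ 19, output 18 + 6 + 5 + 19 = 48.
mill + lathe + shear + bender: floor space 9 + 3 + 3 + 4 = 19 ≤ 19, output 3 + 18 + 6 + 19 = 46.
lathe + shear + grinder + bender: floor space 3 + 3 + 9 + 4 = 19 ≤ 19, output 18 + 6 + 8 + 19 = 51.
Best is lathe, shear, grinder, and bender with total output 51.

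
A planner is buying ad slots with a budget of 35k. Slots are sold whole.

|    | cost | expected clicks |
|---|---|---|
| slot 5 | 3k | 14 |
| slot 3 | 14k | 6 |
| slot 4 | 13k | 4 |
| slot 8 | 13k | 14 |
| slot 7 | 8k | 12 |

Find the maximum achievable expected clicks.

Allowing fractional choices, the relaxed optimum would be about 44.7, but ad slots are indivisible.
slot 5 + slot 3 + slot 8: cost 3 + 14 + 13 = 30 ≤ 35, expected clicks 14 + 6 + 14 = 34.
slot 5 + slot 8 + slot 7: cost 3 + 13 + 8 = 24 ≤ 35, expected clicks 14 + 14 + 12 = 40.
slot 5 + slot 3 + slot 7: cost 3 + 14 + 8 = 25 ≤ 35, expected clicks 14 + 6 + 12 = 32.
Best is slot 5, slot 8, and slot 7 with total expected clicks 40.

40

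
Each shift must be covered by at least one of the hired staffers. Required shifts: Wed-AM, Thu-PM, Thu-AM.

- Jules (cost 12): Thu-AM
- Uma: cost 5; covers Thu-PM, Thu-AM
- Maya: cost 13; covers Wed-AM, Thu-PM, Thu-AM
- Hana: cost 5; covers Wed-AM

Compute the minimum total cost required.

This is an integer covering problem.
Choose Uma and Hana: together they cover Wed-AM, Thu-PM, Thu-AM — every shift.
Total cost: 5 + 5 = 10.
No cover costs less than 10.

10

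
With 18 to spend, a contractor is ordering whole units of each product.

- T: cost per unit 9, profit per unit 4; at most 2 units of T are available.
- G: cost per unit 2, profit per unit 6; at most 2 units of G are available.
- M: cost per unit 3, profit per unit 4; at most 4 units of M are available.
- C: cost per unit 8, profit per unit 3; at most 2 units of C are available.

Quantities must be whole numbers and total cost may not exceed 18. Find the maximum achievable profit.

28

This is a bounded integer knapsack.
G has the best ratio (6/2); taking only G gives at most 2×6 = 12 (stopped by the supply cap of 2).
Mixing does better — 2×G and 4×M: cost 16 ≤ 18, profit 2·6 + 4·4 = 28.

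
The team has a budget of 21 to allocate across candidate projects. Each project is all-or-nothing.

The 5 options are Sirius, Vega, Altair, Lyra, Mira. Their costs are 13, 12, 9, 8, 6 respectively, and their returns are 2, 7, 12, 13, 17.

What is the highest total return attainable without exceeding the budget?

Lyra + Mira: cost 8 + 6 = 14 ≤ 21, return 13 + 17 = 30.
Altair + Mira: cost 9 + 6 = 15 ≤ 21, return 12 + 17 = 29.
Altair + Lyra: cost 9 + 8 = 17 ≤ 21, return 12 + 13 = 25.
Best is Lyra and Mira with total return 30.

30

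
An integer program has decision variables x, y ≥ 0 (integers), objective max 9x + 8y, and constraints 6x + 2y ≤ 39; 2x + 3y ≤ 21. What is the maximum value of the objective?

69

Relaxing integrality, the LP optimum is 75.64 at (x,y) = (5.36, 3.43), which is not an integer point.
(x,y)=(5,3): 6·5+2·3=36≤39, 2·5+3·3=19≤21, objective 69.
(x,y)=(4,4): 6·4+2·4=32≤39, 2·4+3·4=20≤21, objective 68.
(x,y)=(5,2): 6·5+2·2=34≤39, 2·5+3·2=16≤21, objective 61.
No feasible integer point exceeds 69.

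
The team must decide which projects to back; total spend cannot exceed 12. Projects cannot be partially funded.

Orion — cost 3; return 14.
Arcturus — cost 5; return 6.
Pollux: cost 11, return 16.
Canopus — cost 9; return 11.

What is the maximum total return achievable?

Allowing fractional choices, the relaxed optimum would be about 27.1, but projects are indivisible.
Pollux: cost 11 ≤ 12, return 16.
Orion + Arcturus: cost 3 + 5 = 8 ≤ 12, return 14 + 6 = 20.
Orion + Canopus: cost 3 + 9 = 12 ≤ 12, return 14 + 11 = 25.
Best is Orion and Canopus with total return 25.

25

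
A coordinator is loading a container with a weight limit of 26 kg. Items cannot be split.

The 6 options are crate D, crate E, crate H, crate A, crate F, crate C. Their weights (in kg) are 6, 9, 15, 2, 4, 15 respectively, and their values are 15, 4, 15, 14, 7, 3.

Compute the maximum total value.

Treat it as a binary knapsack problem.
Take crate D, crate H, and crate A: weight 6 + 15 + 2 = 23 ≤ 26, value 15 + 15 + 14 = 44.
No other feasible combination does better.

44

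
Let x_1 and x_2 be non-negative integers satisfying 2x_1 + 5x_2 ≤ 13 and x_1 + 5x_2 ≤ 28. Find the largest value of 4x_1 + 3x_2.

24

Relaxing integrality, the LP optimum is 26.00 at (x_1,x_2) = (6.5, 0), which is not an integer point.
(x_1,x_2)=(6,0): 2·6+5·0=12≤13, 1·6+5·0=6≤28, objective 24.
(x_1,x_2)=(5,0): 2·5+5·0=10≤13, 1·5+5·0=5≤28, objective 20.
The best lattice point is (6,0), giving 24.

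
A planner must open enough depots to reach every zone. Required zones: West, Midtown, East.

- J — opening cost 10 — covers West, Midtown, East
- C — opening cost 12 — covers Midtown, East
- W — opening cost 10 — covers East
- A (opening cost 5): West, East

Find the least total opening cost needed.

10

This is an integer covering problem.
J alone covers West, Midtown, East — every zone.
Total opening cost: 10.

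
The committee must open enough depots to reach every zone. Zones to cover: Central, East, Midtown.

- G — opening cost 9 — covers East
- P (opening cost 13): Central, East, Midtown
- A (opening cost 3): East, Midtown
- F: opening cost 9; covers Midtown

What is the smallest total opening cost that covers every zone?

13

This is a weighted set-cover instance.
P alone covers Central, East, Midtown — every zone.
Total opening cost: 13.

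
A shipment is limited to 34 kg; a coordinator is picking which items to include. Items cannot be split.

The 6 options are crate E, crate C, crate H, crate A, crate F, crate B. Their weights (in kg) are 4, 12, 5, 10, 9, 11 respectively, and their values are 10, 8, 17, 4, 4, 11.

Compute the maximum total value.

crate E + crate C + crate H + crate B: weight 4 + 12 + 5 + 11 = 32 ≤ 34, value 10 + 8 + 17 + 11 = 46.
crate E + crate H + crate F + crate B: weight 4 + 5 + 9 + 11 = 29 ≤ 34, value 10 + 17 + 4 + 11 = 42.
crate E + crate H + crate A + crate B: weight 4 + 5 + 10 + 11 = 30 ≤ 34, value 10 + 17 + 4 + 11 = 42.
Best is crate E, crate C, crate H, and crate B with total value 46.

46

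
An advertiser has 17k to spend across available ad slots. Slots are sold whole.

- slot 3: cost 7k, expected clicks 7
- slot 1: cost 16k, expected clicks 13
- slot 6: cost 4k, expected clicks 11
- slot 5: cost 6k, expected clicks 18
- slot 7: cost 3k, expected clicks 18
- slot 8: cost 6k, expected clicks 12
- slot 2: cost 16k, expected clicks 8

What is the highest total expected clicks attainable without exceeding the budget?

Take slot 5, slot 7, and slot 8: cost 6 + 3 + 6 = 15 ≤ 17, expected clicks 18 + 18 + 12 = 48.
No other feasible combination does better.

48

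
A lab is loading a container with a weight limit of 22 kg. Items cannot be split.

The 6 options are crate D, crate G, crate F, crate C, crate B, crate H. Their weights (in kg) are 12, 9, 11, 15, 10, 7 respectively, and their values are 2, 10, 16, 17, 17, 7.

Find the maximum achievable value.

33

This is a 0-1 knapsack instance.
crate G + crate B: weight 9 + 10 = 19 ≤ 22, value 10 + 17 = 27.
crate G + crate F: weight 9 + 11 = 20 ≤ 22, value 10 + 16 = 26.
crate F + crate B: weight 11 + 10 = 21 ≤ 22, value 16 + 17 = 33.
Best is crate F and crate B with total value 33.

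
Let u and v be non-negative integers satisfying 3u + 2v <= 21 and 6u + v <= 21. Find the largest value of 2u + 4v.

Relaxing integrality, the LP optimum is 42.00 at (u,v) = (0, 10.5), which is not an integer point.
(u,v)=(0,10): 3·0+2·10=20≤21, 6·0+1·10=10≤21, objective 40.
(u,v)=(1,9): 3·1+2·9=21≤21, 6·1+1·9=15≤21, objective 38.
(u,v)=(0,9): 3·0+2·9=18≤21, 6·0+1·9=9≤21, objective 36.
The best lattice point is (0,10), giving 40.

40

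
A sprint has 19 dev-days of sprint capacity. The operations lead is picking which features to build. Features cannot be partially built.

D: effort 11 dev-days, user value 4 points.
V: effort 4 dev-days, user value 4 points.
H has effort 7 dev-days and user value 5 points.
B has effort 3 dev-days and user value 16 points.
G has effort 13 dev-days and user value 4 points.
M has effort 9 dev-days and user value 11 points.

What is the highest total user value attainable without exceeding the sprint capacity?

32

This is a 0-1 knapsack instance.
Take H, B, and M: effort 7 + 3 + 9 = 19 ≤ 19, user value 5 + 16 + 11 = 32.
No other feasible combination does better.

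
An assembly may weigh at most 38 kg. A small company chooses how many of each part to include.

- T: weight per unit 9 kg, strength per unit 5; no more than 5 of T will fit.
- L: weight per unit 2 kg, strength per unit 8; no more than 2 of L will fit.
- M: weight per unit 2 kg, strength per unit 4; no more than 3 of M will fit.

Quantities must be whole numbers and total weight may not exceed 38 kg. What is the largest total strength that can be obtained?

3×T, 2×L, and 3×M: weight 37 ≤ 38, strength 3·5 + 2·8 + 3·4 = 43.
3×T, 2×L, and 2×M: weight 35 ≤ 38, strength 3·5 + 2·8 + 2·4 = 39.
Best is 43.

43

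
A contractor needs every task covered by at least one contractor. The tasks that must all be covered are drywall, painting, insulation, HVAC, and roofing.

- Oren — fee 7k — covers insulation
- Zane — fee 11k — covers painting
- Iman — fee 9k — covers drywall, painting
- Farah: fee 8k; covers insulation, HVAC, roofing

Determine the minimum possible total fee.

Choose Iman and Farah: together they cover drywall, painting, insulation, HVAC, roofing — every task.
Total fee: 9 + 8 = 17.

17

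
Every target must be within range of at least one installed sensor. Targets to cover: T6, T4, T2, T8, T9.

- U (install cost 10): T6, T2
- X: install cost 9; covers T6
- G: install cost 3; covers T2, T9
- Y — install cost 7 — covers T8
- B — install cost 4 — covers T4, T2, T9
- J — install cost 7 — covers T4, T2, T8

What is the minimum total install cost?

Choose X, G, and J: together they cover T6, T4, T2, T8, T9 — every target.
Total install cost: 9 + 3 + 7 = 19.

19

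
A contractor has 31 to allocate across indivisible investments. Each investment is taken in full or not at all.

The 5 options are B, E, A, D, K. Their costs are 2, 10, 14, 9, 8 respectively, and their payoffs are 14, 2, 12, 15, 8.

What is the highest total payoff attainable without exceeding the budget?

Allowing fractional choices, the relaxed optimum would be about 47.3, but investments are indivisible.
B + D + K: cost 2 + 9 + 8 = 19 ≤ 31, payoff 14 + 15 + 8 = 37.
B + A + D: cost 2 + 14 + 9 = 25 ≤ 31, payoff 14 + 12 + 15 = 41.
B + E + D + K: cost 2 + 10 + 9 + 8 = 29 ≤ 31, payoff 14 + 2 + 15 + 8 = 39.
Best is B, A, and D with total payoff 41.

41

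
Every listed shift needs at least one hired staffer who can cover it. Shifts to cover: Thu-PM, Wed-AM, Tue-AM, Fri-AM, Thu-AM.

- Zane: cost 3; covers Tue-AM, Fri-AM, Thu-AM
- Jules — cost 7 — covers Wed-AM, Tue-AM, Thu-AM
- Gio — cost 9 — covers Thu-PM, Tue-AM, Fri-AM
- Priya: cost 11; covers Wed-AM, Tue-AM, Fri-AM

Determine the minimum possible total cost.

This is a weighted set-cover instance.
Choose Jules and Gio: together they cover Thu-PM, Wed-AM, Tue-AM, Fri-AM, Thu-AM — every shift.
Total cost: 7 + 9 = 16.

16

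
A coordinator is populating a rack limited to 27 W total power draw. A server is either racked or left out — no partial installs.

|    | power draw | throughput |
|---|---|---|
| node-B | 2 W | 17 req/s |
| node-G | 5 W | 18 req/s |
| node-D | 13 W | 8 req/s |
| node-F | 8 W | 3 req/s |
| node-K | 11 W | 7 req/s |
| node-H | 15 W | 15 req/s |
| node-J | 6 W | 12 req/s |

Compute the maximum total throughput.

55

Allowing fractional choices, the relaxed optimum would be about 61.0, but servers are indivisible.
node-B + node-G + node-D + node-J: power draw 2 + 5 + 13 + 6 = 26 ≤ 27, throughput 17 + 18 + 8 + 12 = 55.
node-B + node-G + node-K + node-J: power draw 2 + 5 + 11 + 6 = 24 ≤ 27, throughput 17 + 18 + 7 + 12 = 54.
Best is node-B, node-G, node-D, and node-J with total throughput 55.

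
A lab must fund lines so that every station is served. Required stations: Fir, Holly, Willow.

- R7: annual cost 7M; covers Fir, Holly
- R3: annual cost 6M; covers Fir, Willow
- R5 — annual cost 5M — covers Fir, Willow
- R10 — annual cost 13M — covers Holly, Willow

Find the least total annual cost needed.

Choose R7 and R5: together they cover Fir, Holly, Willow — every station.
Total annual cost: 7 + 5 = 12.
No cover costs less than 12.

12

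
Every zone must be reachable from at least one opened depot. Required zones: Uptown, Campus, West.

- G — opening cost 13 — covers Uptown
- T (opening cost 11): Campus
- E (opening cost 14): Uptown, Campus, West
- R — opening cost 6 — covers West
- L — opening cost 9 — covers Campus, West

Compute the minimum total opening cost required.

14

E alone covers Uptown, Campus, West — every zone.
Total opening cost: 14.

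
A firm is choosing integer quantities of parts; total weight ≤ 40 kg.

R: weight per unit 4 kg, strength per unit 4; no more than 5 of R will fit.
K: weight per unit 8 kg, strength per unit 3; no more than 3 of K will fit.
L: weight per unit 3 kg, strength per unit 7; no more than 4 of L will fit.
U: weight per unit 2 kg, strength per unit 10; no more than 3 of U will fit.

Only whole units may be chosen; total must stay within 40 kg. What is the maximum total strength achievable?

5×R, 4×L, and 3×U: weight 38 ≤ 40, strength 5·4 + 4·7 + 3·10 = 78.
4×R, 4×L, and 3×U: weight 34 ≤ 40, strength 4·4 + 4·7 + 3·10 = 74.
Best is 78.

78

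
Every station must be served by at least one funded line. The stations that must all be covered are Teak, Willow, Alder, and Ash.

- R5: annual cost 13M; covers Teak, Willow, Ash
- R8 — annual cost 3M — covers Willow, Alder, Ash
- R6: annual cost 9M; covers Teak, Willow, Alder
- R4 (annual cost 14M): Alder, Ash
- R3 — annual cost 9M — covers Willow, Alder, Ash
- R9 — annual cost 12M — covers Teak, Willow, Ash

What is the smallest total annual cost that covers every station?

12

Choose R8 and R6: together they cover Teak, Willow, Alder, Ash — every station.
Total annual cost: 3 + 9 = 12.
No cover costs less than 12.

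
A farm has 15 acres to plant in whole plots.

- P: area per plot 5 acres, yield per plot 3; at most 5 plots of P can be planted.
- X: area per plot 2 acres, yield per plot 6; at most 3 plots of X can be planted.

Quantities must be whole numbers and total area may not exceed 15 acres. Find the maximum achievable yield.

21

1×P and 3×X: area 11 ≤ 15, yield 1·3 + 3·6 = 21.
3×X: area 6 ≤ 15, yield 3·6 = 18.
Best is 21.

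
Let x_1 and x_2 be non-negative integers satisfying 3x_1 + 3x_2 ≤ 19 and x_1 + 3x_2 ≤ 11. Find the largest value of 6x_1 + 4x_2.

The continuous relaxation peaks at (6.33, 0) with value 38.00; rounding to a feasible lattice point costs some objective.
(x_1,x_2)=(6,0): 3·6+3·0=18≤19, 1·6+3·0=6≤11, objective 36.
(x_1,x_2)=(5,1): 3·5+3·1=18≤19, 1·5+3·1=8≤11, objective 34.
(x_1,x_2)=(5,0): 3·5+3·0=15≤19, 1·5+3·0=5≤11, objective 30.
No feasible integer point exceeds 36.

36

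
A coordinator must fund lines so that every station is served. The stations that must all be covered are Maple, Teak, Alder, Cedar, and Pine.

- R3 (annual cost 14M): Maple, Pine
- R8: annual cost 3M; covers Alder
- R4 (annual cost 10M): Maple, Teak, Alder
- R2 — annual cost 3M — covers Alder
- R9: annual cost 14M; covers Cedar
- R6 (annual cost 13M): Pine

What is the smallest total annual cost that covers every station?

37

This is an integer covering problem.
The greedy cost-per-new-station heuristic would pick R8, R4, R6, and R9 for 40, but a cheaper cover exists.
Choose R4, R9, and R6: together they cover Maple, Teak, Alder, Cedar, Pine — every station.
Total annual cost: 10 + 14 + 13 = 37.
No cover costs less than 37.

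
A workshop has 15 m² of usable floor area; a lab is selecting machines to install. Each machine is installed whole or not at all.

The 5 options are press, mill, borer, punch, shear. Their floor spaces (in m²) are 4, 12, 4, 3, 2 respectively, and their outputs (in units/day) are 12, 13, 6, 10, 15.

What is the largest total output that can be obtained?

This is a 0-1 knapsack instance.
Allowing fractional choices, the relaxed optimum would be about 45.2, but machines are indivisible.
press + borer + punch + shear: floor space 4 + 4 + 3 + 2 = 13 ≤ 15, output 12 + 6 + 10 + 15 = 43.
press + punch + shear: floor space 4 + 3 + 2 = 9 ≤ 15, output 12 + 10 + 15 = 37.
Best is press, borer, punch, and shear with total output 43.

43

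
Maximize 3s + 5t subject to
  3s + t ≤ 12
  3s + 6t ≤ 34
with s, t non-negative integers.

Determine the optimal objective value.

28

The continuous relaxation peaks at (2.53, 4.4) with value 29.60; rounding to a feasible lattice point costs some objective.
(s,t)=(1,5): 3·1+1·5=8≤12, 3·1+6·5=33≤34, objective 28.
(s,t)=(2,4): 3·2+1·4=10≤12, 3·2+6·4=30≤34, objective 26.
(s,t)=(0,5): 3·0+1·5=5≤12, 3·0+6·5=30≤34, objective 25.
(s,t)=(3,3): 3·3+1·3=12≤12, 3·3+6·3=27≤34, objective 24.
The best lattice point is (1,5), giving 28.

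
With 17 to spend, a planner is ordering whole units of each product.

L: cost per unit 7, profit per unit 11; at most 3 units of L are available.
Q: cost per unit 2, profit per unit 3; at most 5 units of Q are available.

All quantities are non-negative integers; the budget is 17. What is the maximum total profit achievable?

26

L has the best ratio (11/7); taking only L gives at most 2×11 = 22 (stopped by the cost limit).
Mixing does better — 1×L and 5×Q: cost 17 ≤ 17, profit 1·11 + 5·3 = 26.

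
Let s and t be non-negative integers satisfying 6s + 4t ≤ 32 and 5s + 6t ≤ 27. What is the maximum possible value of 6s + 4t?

30

Relaxing integrality, the LP optimum is 32.00 at (s,t) = (5.33, 0), which is not an integer point.
(s,t)=(5,0) is feasible, giving 30.
(s,t)=(4,1) is feasible, giving 28.
Maximum is 30 at (s,t)=(5,0).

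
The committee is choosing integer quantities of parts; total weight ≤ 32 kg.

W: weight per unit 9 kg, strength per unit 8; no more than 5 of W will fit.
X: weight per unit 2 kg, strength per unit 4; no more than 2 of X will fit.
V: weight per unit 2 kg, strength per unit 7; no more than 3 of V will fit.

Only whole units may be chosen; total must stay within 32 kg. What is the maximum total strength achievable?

45

2×W, 1×X, and 3×V: weight 26 ≤ 32, strength 2·8 + 1·4 + 3·7 = 41.
2×W, 2×X, and 3×V: weight 28 ≤ 32, strength 2·8 + 2·4 + 3·7 = 45.
Best is 45.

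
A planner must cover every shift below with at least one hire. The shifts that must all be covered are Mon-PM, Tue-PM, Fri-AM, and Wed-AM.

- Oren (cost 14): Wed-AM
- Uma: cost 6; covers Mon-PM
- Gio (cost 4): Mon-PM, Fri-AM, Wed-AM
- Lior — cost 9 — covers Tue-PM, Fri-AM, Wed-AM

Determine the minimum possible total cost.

13

Choose Gio and Lior: together they cover Mon-PM, Tue-PM, Fri-AM, Wed-AM — every shift.
Total cost: 4 + 9 = 13.
No cover costs less than 13.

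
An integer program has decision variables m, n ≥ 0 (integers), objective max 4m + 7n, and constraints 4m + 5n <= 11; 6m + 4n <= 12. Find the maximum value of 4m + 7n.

(m,n)=(0,2) is feasible, giving 14.
(m,n)=(1,1) is feasible, giving 11.
(m,n)=(0,1) is feasible, giving 7.
No feasible integer point exceeds 14.

14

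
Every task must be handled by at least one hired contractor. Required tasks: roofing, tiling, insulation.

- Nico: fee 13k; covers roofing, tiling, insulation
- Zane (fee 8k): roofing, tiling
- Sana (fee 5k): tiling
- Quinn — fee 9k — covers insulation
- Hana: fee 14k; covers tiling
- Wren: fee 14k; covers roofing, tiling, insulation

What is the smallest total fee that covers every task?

13

Nico alone covers roofing, tiling, insulation — every task.
Total fee: 13.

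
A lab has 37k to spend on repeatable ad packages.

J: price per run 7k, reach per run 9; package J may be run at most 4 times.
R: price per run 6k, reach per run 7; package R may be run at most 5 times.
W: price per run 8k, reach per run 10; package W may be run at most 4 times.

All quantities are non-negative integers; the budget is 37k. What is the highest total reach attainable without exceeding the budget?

47

J has the best ratio (9/7); taking only J gives at most 4×9 = 36 (stopped by the supply cap of 4).
Mixing does better — 3×J and 2×W: price 37 ≤ 37, reach 3·9 + 2·10 = 47.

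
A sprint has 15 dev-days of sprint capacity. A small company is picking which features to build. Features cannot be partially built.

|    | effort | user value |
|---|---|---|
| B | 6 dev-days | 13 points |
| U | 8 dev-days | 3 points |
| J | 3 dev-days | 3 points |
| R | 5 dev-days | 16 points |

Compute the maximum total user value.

Allowing fractional choices, the relaxed optimum would be about 32.4, but features are indivisible.
B + J + R: effort 6 + 3 + 5 = 14 ≤ 15, user value 13 + 3 + 16 = 32.
J + R: effort 3 + 5 = 8 ≤ 15, user value 3 + 16 = 19.
B + R: effort 6 + 5 = 11 ≤ 15, user value 13 + 16 = 29.
Best is B, J, and R with total user value 32.

32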